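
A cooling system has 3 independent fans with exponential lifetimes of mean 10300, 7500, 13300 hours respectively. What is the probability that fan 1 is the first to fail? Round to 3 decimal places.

Rates: λ_i = 1/mean_i → 0.0000970874, 0.000133333, 0.000075188; Σλ = 0.000305609.
P(fan 1 first) = λ_1/Σλ = 0.0000970874/0.000305609 ≈ 0.318.

0.318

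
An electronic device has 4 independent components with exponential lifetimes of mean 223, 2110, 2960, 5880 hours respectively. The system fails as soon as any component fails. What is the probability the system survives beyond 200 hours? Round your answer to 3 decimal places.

The first failure time is exponential with rate Σλ_i = 1/223 + 1/2110 + 1/2960 + 1/5880 = 0.00546614 per hour.
P(min > 200) = e^(−0.00546614·200) = e^(−1.0932) ≈ 0.335.

0.335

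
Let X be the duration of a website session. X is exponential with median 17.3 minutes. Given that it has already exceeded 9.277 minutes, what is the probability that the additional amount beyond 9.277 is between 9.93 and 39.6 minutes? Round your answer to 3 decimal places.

For an exponential, median = ln(2)/λ, so λ = ln 2 / 17.3 = 0.0400663 per minute.
Memoryless: the residual past 9.277 is again Exp(λ).
P(9.93 < residual < 39.6) = e^(−λ·9.93) − e^(−λ·39.6) = 0.67176 − 0.20461 ≈ 0.467.

0.467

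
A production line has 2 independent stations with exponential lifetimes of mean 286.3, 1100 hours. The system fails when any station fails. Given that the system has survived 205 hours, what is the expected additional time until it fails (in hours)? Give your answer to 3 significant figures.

227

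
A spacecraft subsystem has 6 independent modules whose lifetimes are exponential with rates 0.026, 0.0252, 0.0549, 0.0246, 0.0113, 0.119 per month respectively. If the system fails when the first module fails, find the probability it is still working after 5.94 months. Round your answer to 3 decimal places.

0.212

The time to first failure is exponential with rate Σλ = 0.026 + 0.0252 + 0.0549 + 0.0246 + 0.0113 + 0.119 = 0.261.
P(min > 5.94) = e^(−0.261·5.94) = e^(−1.5503) ≈ 0.212.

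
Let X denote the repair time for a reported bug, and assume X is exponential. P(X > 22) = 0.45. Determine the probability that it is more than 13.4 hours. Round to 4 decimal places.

0.6149

e^(−λ·22) = 0.45 ⇒ λ = −ln(0.45)/22 = 0.0362958.
P(X > 13.4) = e^(−0.0362958·13.4) = e^(−0.48636) ≈ 0.6149.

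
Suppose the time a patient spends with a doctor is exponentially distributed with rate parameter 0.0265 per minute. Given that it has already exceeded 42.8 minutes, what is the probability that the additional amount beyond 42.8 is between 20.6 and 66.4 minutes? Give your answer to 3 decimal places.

Memoryless: the residual past 42.8 is again Exp(λ).
P(20.6 < residual < 66.4) = e^(−λ·20.6) − e^(−λ·66.4) = 0.57932 − 0.17211 ≈ 0.407.

0.407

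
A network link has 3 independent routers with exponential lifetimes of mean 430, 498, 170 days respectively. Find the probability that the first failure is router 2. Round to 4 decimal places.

Rates: λ_i = 1/mean_i → 0.00232558, 0.00200803, 0.00588235; Σλ = 0.010216.
P(router 2 first) = λ_2/Σλ = 0.00200803/0.010216 ≈ 0.1966.

0.1966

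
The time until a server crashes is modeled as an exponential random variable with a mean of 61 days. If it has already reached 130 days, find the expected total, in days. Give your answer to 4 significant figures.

191.0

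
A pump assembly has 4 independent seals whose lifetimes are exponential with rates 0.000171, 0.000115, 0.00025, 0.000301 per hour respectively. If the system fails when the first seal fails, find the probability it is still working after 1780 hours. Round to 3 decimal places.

0.225

The time to first failure is exponential with rate Σλ = 0.000171 + 0.000115 + 0.00025 + 0.000301 = 0.000837.
P(min > 1780) = e^(−0.000837·1780) = e^(−1.4899) ≈ 0.225.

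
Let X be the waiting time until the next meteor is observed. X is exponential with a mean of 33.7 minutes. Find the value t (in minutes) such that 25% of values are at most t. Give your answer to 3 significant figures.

9.69

The rate is λ = 1/33.7 = 0.0296736 per minute.
Set 1 − e^(−λt) = 0.25, so t = −ln(0.75)/λ = 0.28768/0.0296736 ≈ 9.69489 minutes.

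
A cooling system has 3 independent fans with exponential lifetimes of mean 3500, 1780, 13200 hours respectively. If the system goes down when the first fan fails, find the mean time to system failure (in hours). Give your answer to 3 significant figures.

1080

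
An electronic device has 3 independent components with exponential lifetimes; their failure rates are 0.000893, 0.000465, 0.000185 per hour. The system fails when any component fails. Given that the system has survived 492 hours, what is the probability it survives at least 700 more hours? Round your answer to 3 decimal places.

Time to first failure ~ Exp(Σλ) with Σλ = 0.001543.
By memorylessness, P(T > 492+700 | T > 492) = P(T > 700) = e^(−0.001543·700) ≈ 0.340.

0.340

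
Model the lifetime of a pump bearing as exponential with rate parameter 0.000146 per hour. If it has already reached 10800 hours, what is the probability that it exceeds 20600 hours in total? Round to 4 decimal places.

By the memoryless property, P(X > 10800+9800 | X > 10800) = P(X > 9800).
P(X > 9800) = e^(−1.4308) ≈ 0.2391.

0.2391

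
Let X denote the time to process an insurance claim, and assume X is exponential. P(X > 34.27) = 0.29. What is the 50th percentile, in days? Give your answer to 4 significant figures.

19.19

e^(−λ·34.27) = 0.29 ⇒ λ = −ln(0.29)/34.27 = 0.0361212.
50th percentile: 1 − e^(−λt) = 0.5, t = −ln(0.5)/λ = 19.1895 days.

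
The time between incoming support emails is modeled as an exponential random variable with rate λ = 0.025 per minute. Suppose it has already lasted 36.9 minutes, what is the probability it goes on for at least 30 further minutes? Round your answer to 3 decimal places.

0.472

P(X > s+t | X > s) = e^(−λ(s+t))/e^(−λs) = e^(−λt), independent of s = 36.9.
P(X > 30) = e^(−0.75) ≈ 0.472.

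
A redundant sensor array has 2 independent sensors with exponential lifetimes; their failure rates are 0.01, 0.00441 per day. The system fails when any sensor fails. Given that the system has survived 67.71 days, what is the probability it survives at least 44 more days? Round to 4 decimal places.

Time to first failure ~ Exp(Σλ) with Σλ = 0.01441.
By memorylessness, P(T > 67.71+44 | T > 67.71) = P(T > 44) = e^(−0.01441·44) ≈ 0.5304.

0.5304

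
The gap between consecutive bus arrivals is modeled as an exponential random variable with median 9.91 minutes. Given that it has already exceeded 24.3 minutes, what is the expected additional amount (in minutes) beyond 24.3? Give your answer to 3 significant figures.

14.3

For an exponential, median = ln(2)/λ, so λ = ln 2 / 9.91 = 0.0699442 per minute.
By memorylessness, the remaining amount past any threshold is again Exp(λ) with mean 1/λ = 14.2971 minutes.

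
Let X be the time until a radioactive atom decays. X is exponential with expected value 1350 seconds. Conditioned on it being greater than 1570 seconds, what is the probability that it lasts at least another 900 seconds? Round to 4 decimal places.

The rate is λ = 1/1350 = 0.000740741 per second.
By the memoryless property, P(X > 1570+900 | X > 1570) = P(X > 900).
P(X > 900) = e^(−0.66667) ≈ 0.5134.

0.5134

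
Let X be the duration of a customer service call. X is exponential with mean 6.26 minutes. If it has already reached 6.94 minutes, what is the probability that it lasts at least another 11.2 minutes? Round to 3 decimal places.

The rate is λ = 1/6.26 = 0.159744 per minute.
By the memoryless property, P(X > 6.94+11.2 | X > 6.94) = P(X > 11.2).
P(X > 11.2) = e^(−1.7891) ≈ 0.167.

0.167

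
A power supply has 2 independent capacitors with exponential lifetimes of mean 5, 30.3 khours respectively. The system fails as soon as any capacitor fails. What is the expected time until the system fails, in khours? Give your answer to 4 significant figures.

The first failure time is exponential with rate Σλ_i = 1/5 + 1/30.3 = 0.233003 per khour.
E[min] = 1/Σλ = 1/0.233003 = 4.29178 khours.

4.292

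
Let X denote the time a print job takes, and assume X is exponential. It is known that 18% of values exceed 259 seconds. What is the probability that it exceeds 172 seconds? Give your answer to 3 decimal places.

0.320

e^(−λ·259) = 0.18 ⇒ λ = −ln(0.18)/259 = 0.00662084.
P(X > 172) = e^(−0.00662084·172) = e^(−1.1388) ≈ 0.320.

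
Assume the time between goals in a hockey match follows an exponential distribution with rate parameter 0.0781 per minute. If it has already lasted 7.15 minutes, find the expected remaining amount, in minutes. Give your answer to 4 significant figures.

12.80

By memorylessness, the remaining amount past any threshold is again Exp(λ) with mean 1/λ = 12.8041 minutes.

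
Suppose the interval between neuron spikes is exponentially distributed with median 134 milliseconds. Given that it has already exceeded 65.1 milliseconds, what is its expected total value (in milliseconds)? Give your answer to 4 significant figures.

258.4

For an exponential, median = ln(2)/λ, so λ = ln 2 / 134 = 0.00517274 per millisecond.
By memorylessness, E[X | X > 65.1] = 65.1 + 1/λ = 65.1 + 193.321 = 258.421 milliseconds.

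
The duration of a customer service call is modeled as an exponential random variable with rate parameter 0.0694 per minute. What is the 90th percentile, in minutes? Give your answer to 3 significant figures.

Set 1 − e^(−λt) = 0.9, so t = −ln(0.1)/λ = 2.3026/0.0694 ≈ 33.1785 minutes.

33.2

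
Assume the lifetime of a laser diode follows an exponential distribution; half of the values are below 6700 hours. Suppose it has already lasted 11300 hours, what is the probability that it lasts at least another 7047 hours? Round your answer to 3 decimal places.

0.482

For an exponential, median = ln(2)/λ, so λ = ln 2 / 6700 = 0.000103455 per hour.
P(X > s+t | X > s) = e^(−λ(s+t))/e^(−λs) = e^(−λt), independent of s = 11300.
P(X > 7047) = e^(−0.72905) ≈ 0.482.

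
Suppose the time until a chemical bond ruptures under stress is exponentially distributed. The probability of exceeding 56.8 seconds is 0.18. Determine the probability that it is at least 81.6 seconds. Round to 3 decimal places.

e^(−λ·56.8) = 0.18 ⇒ λ = −ln(0.18)/56.8 = 0.0301901.
P(X > 81.6) = e^(−0.0301901·81.6) = e^(−2.4635) ≈ 0.085.

0.085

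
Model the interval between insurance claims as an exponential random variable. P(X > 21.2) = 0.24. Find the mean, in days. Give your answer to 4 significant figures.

e^(−λ·21.2) = 0.24 ⇒ λ = −ln(0.24)/21.2 = 0.0673168.
Mean = 1/λ = 14.8551 days.

14.86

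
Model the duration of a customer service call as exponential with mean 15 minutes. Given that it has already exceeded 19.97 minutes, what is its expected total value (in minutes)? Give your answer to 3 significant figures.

35.0

The rate is λ = 1/15 = 0.0666667 per minute.
By memorylessness, E[X | X > 19.97] = 19.97 + 1/λ = 19.97 + 15 = 34.97 minutes.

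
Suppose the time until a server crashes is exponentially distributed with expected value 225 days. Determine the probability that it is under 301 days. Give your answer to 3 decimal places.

0.738

The rate is λ = 1/225 = 0.00444444 per day.
P(X ≤ 301) = 1 − e^(−λ·301) = 1 − e^(−1.3378) ≈ 0.738.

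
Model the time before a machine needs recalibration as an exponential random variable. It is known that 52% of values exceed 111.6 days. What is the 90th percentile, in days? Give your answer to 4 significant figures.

393.0

e^(−λ·111.6) = 0.52 ⇒ λ = −ln(0.52)/111.6 = 0.00585956.
90th percentile: 1 − e^(−λt) = 0.9, t = −ln(0.1)/λ = 392.962 days.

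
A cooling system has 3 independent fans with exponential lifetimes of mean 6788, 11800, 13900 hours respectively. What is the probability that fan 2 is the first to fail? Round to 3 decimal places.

0.279

Rates: λ_i = 1/mean_i → 0.000147319, 0.0000847458, 0.0000719424; Σλ = 0.000304007.
P(fan 2 first) = λ_2/Σλ = 0.0000847458/0.000304007 ≈ 0.279.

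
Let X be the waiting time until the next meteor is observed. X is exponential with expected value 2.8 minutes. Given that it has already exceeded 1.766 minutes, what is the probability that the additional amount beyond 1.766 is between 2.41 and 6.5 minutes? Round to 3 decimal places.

0.325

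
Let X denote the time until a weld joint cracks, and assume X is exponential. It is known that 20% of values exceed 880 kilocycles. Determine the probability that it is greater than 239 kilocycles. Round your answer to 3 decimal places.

0.646

e^(−λ·880) = 0.20 ⇒ λ = −ln(0.20)/880 = 0.00182891.
P(X > 239) = e^(−0.00182891·239) = e^(−0.43711) ≈ 0.646.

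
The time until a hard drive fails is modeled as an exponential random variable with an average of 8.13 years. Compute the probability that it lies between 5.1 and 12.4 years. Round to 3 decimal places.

0.316

The rate is λ = 1/8.13 = 0.123001 per year.
P(5.1 < X < 12.4) = e^(−λ·5.1) − e^(−λ·12.4) = 0.53403 − 0.21757 ≈ 0.316.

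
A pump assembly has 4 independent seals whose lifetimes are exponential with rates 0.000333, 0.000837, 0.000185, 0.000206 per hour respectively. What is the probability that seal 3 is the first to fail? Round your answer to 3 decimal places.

0.119

The time to first failure is exponential with rate Σλ = 0.000333 + 0.000837 + 0.000185 + 0.000206 = 0.001561.
P(seal 3 first) = λ_3/Σλ = 0.000185/0.001561 ≈ 0.119.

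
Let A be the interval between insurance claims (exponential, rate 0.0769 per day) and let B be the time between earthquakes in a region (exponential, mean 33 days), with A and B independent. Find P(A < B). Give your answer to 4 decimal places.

0.7173

λ_1 = 0.0769, λ_2 = 1/33 = 0.030303.
For independent exponentials, P(A < B) = λ_1/(λ_1+λ_2) = 0.0769/0.107203 ≈ 0.7173.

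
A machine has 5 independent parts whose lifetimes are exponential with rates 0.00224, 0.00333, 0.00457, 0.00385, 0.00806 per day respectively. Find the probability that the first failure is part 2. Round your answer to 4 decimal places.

The time to first failure is exponential with rate Σλ = 0.00224 + 0.00333 + 0.00457 + 0.00385 + 0.00806 = 0.02205.
P(part 2 first) = λ_2/Σλ = 0.00333/0.02205 ≈ 0.1510.

0.1510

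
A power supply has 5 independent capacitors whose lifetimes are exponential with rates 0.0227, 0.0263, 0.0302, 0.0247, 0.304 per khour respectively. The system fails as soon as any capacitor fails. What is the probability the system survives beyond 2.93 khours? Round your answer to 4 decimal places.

0.3027

The time to first failure is exponential with rate Σλ = 0.0227 + 0.0263 + 0.0302 + 0.0247 + 0.304 = 0.4079.
P(min > 2.93) = e^(−0.4079·2.93) = e^(−1.1951) ≈ 0.3027.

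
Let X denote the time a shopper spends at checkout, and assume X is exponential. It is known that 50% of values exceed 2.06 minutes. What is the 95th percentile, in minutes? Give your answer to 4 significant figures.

e^(−λ·2.06) = 0.50 ⇒ λ = −ln(0.50)/2.06 = 0.336479.
95th percentile: 1 − e^(−λt) = 0.95, t = −ln(0.05)/λ = 8.90317 minutes.

8.903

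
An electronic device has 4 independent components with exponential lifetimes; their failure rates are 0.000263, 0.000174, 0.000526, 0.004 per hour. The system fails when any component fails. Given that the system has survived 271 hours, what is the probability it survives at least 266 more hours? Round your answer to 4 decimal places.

Time to first failure ~ Exp(Σλ) with Σλ = 0.004963.
By memorylessness, P(T > 271+266 | T > 271) = P(T > 266) = e^(−0.004963·266) ≈ 0.2671.

0.2671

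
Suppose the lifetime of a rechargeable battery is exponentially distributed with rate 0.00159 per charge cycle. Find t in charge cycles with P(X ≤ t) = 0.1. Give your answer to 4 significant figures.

Set 1 − e^(−λt) = 0.1, so t = −ln(0.9)/λ = 0.10536/0.00159 ≈ 66.2645 charge cycles.

66.26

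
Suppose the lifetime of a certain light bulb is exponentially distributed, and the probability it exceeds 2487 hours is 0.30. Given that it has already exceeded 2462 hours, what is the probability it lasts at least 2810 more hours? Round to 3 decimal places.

0.257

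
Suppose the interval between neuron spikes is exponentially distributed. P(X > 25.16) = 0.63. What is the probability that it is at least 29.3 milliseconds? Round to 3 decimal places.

0.584

e^(−λ·25.16) = 0.63 ⇒ λ = −ln(0.63)/25.16 = 0.0183639.
P(X > 29.3) = e^(−0.0183639·29.3) = e^(−0.53806) ≈ 0.584.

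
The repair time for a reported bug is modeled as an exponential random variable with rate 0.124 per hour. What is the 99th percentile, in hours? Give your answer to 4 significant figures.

37.14

Set 1 − e^(−λt) = 0.99, so t = −ln(0.01)/λ = 4.6052/0.124 ≈ 37.1385 hours.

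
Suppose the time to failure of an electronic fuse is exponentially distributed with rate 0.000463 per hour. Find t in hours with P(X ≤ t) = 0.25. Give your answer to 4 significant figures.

621.3

Set 1 − e^(−λt) = 0.25, so t = −ln(0.75)/λ = 0.28768/0.000463 ≈ 621.344 hours.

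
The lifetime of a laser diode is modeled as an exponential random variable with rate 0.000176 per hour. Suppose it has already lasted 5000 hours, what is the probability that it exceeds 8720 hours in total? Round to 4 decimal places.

P(X > s+t | X > s) = e^(−λ(s+t))/e^(−λs) = e^(−λt), independent of s = 5000.
P(X > 3720) = e^(−0.65472) ≈ 0.5196.

0.5196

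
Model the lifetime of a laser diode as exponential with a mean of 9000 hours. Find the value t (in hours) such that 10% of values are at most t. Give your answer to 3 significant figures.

The rate is λ = 1/9000 = 0.000111111 per hour.
Set 1 − e^(−λt) = 0.1, so t = −ln(0.9)/λ = 0.10536/0.000111111 ≈ 948.245 hours.

948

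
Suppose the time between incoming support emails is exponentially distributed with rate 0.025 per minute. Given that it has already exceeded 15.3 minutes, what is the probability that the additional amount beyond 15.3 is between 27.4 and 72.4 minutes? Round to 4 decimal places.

0.3404

Memoryless: the residual past 15.3 is again Exp(λ).
P(27.4 < residual < 72.4) = e^(−λ·27.4) − e^(−λ·72.4) = 0.50409 − 0.16365 ≈ 0.3404.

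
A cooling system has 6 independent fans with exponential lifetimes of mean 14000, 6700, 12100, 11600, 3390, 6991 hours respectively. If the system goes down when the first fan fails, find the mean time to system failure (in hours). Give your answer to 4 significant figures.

1208

The first failure time is exponential with rate Σλ_i = 1/14000 + 1/6700 + 1/12100 + 1/11600 + 1/3390 + 1/6991 = 0.00082756 per hour.
E[min] = 1/Σλ = 1/0.00082756 = 1208.37 hours.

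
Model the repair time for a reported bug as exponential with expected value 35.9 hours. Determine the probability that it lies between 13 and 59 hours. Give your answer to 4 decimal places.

The rate is λ = 1/35.9 = 0.0278552 per hour.
P(13 < X < 59) = e^(−λ·13) − e^(−λ·59) = 0.69620 − 0.19331 ≈ 0.5029.

0.5029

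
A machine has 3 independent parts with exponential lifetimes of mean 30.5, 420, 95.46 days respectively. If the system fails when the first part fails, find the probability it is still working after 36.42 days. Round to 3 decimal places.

The first failure time is exponential with rate Σλ_i = 1/30.5 + 1/420 + 1/95.46 = 0.0456434 per day.
P(min > 36.42) = e^(−0.0456434·36.42) = e^(−1.6623) ≈ 0.190.

0.190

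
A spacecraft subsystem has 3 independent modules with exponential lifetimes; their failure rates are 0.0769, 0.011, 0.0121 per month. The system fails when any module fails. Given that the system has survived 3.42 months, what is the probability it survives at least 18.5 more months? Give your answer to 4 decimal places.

0.1572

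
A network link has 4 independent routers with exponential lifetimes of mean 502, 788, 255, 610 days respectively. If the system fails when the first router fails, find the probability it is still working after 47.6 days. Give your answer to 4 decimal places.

The first failure time is exponential with rate Σλ_i = 1/502 + 1/788 + 1/255 + 1/610 = 0.00882198 per day.
P(min > 47.6) = e^(−0.00882198·47.6) = e^(−0.41993) ≈ 0.6571.

0.6571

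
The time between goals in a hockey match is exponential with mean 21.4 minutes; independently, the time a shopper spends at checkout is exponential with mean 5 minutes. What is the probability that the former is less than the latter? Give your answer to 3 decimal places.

λ_1 = 1/21.4 = 0.046729, λ_2 = 1/5 = 0.2.
For independent exponentials, P(the former < the latter) = λ_1/(λ_1+λ_2) = 0.046729/0.246729 ≈ 0.189.

0.189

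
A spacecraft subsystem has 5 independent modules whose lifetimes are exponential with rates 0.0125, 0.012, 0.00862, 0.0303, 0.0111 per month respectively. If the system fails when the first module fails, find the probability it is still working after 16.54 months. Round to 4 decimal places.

The time to first failure is exponential with rate Σλ = 0.0125 + 0.012 + 0.00862 + 0.0303 + 0.0111 = 0.07452.
P(min > 16.54) = e^(−0.07452·16.54) = e^(−1.2326) ≈ 0.2915.

0.2915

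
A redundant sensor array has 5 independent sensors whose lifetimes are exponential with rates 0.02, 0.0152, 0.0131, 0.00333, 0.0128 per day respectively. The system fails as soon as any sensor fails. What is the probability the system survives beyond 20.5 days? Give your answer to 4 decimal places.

The time to first failure is exponential with rate Σλ = 0.02 + 0.0152 + 0.0131 + 0.00333 + 0.0128 = 0.06443.
P(min > 20.5) = e^(−0.06443·20.5) = e^(−1.3208) ≈ 0.2669.

0.2669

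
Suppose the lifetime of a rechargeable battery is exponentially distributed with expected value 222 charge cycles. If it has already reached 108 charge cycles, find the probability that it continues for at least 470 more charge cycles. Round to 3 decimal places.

0.120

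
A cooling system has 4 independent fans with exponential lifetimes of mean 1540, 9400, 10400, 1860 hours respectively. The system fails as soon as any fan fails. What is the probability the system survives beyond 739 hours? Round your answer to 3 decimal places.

0.358

The first failure time is exponential with rate Σλ_i = 1/1540 + 1/9400 + 1/10400 + 1/1860 = 0.00138952 per hour.
P(min > 739) = e^(−0.00138952·739) = e^(−1.0269) ≈ 0.358.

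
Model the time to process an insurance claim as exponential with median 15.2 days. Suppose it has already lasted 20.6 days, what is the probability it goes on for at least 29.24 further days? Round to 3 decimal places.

0.264

For an exponential, median = ln(2)/λ, so λ = ln 2 / 15.2 = 0.0456018 per day.
P(X > s+t | X > s) = e^(−λ(s+t))/e^(−λs) = e^(−λt), independent of s = 20.6.
P(X > 29.24) = e^(−1.3334) ≈ 0.264.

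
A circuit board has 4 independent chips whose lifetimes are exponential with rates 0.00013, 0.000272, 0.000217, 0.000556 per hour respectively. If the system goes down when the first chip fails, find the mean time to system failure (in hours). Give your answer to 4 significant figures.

851.1

The time to first failure is exponential with rate Σλ = 0.00013 + 0.000272 + 0.000217 + 0.000556 = 0.001175.
E[min] = 1/Σλ = 1/0.001175 = 851.064 hours.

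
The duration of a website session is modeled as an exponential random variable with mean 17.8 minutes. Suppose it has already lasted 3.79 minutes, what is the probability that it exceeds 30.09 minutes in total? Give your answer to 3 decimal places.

The rate is λ = 1/17.8 = 0.0561798 per minute.
By the memoryless property, P(X > 3.79+26.3 | X > 3.79) = P(X > 26.3).
P(X > 26.3) = e^(−1.4775) ≈ 0.228.

0.228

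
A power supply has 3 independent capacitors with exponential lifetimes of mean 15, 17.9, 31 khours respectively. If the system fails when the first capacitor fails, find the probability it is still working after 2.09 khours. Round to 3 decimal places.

0.724

The first failure time is exponential with rate Σλ_i = 1/15 + 1/17.9 + 1/31 = 0.154791 per khour.
P(min > 2.09) = e^(−0.154791·2.09) = e^(−0.32351) ≈ 0.724.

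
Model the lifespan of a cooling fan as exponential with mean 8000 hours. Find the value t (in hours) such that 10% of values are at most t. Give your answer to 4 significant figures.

842.9

The rate is λ = 1/8000 = 0.000125 per hour.
Set 1 − e^(−λt) = 0.1, so t = −ln(0.9)/λ = 0.10536/0.000125 ≈ 842.884 hours.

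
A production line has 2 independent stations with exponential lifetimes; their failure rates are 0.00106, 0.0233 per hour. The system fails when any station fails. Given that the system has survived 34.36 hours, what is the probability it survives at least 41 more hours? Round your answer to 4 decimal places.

0.3683

Time to first failure ~ Exp(Σλ) with Σλ = 0.02436.
By memorylessness, P(T > 34.36+41 | T > 34.36) = P(T > 41) = e^(−0.02436·41) ≈ 0.3683.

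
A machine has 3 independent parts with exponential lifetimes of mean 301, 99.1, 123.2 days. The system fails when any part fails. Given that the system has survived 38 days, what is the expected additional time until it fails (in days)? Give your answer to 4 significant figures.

46.45

First-failure rate Σλ = 1/301 + 1/99.1 + 1/123.2 = 0.02153.
By memorylessness the expected residual is 1/Σλ = 46.4469 days, regardless of the 38 already elapsed.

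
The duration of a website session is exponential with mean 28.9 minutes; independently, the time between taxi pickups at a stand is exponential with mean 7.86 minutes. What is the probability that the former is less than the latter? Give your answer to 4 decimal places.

λ_1 = 1/28.9 = 0.0346021, λ_2 = 1/7.86 = 0.127226.
For independent exponentials, P(the former < the latter) = λ_1/(λ_1+λ_2) = 0.0346021/0.161829 ≈ 0.2138.

0.2138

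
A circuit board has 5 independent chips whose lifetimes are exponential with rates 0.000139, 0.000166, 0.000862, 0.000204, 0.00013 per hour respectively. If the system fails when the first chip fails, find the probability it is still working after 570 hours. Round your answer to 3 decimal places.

0.425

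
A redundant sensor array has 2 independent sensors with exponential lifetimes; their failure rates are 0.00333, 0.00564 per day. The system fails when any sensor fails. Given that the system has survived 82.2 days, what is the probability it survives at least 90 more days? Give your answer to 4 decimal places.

Time to first failure ~ Exp(Σλ) with Σλ = 0.00897.
By memorylessness, P(T > 82.2+90 | T > 82.2) = P(T > 90) = e^(−0.00897·90) ≈ 0.4461.

0.4461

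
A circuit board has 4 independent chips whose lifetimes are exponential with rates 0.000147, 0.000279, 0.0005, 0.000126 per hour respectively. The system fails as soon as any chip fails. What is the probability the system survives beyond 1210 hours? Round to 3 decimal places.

0.280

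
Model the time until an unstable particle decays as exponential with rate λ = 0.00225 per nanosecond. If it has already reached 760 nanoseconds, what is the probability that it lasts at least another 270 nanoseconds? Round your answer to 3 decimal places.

0.545

P(X > s+t | X > s) = e^(−λ(s+t))/e^(−λs) = e^(−λt), independent of s = 760.
P(X > 270) = e^(−0.6075) ≈ 0.545.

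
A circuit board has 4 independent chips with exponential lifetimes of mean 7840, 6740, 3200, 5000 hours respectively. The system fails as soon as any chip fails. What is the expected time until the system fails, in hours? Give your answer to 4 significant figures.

1268

The first failure time is exponential with rate Σλ_i = 1/7840 + 1/6740 + 1/3200 + 1/5000 = 0.000788419 per hour.
E[min] = 1/Σλ = 1/0.000788419 = 1268.36 hours.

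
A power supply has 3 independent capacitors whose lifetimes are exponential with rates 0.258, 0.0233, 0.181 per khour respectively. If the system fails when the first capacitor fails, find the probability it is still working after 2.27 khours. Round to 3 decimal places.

0.350

The time to first failure is exponential with rate Σλ = 0.258 + 0.0233 + 0.181 = 0.4623.
P(min > 2.27) = e^(−0.4623·2.27) = e^(−1.0494) ≈ 0.350.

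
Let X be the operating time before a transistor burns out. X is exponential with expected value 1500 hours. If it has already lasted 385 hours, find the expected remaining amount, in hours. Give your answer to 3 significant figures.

The rate is λ = 1/1500 = 0.000666667 per hour.
By memorylessness, the remaining amount past any threshold is again Exp(λ) with mean 1/λ = 1500 hours.

1500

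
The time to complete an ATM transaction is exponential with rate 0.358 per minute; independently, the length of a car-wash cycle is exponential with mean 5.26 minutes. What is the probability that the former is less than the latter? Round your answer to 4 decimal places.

λ_1 = 0.358, λ_2 = 1/5.26 = 0.190114.
For independent exponentials, P(the former < the latter) = λ_1/(λ_1+λ_2) = 0.358/0.548114 ≈ 0.6531.

0.6531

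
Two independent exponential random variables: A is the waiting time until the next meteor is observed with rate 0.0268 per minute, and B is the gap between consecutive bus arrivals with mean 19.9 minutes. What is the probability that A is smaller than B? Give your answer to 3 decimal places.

0.348

λ_1 = 0.0268, λ_2 = 1/19.9 = 0.0502513.
For independent exponentials, P(A < B) = λ_1/(λ_1+λ_2) = 0.0268/0.0770513 ≈ 0.348.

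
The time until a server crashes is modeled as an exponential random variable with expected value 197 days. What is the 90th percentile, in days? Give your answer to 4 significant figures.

The rate is λ = 1/197 = 0.00507614 per day.
Set 1 − e^(−λt) = 0.9, so t = −ln(0.1)/λ = 2.3026/0.00507614 ≈ 453.609 days.

453.6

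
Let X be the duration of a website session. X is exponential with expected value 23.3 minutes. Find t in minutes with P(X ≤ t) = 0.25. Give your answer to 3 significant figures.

6.70

The rate is λ = 1/23.3 = 0.0429185 per minute.
Set 1 − e^(−λt) = 0.25, so t = −ln(0.75)/λ = 0.28768/0.0429185 ≈ 6.70299 minutes.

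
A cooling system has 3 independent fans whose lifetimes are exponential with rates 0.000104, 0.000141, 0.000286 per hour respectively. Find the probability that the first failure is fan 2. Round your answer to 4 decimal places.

0.2655

The time to first failure is exponential with rate Σλ = 0.000104 + 0.000141 + 0.000286 = 0.000531.
P(fan 2 first) = λ_2/Σλ = 0.000141/0.000531 ≈ 0.2655.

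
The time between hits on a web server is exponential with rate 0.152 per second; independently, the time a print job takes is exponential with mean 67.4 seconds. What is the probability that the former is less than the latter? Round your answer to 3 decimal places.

0.911

λ_1 = 0.152, λ_2 = 1/67.4 = 0.0148368.
For independent exponentials, P(the former < the latter) = λ_1/(λ_1+λ_2) = 0.152/0.166837 ≈ 0.911.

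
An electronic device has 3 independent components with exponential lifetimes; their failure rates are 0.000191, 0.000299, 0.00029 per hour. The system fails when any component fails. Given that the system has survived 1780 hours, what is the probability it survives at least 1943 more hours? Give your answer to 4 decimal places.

0.2197

Time to first failure ~ Exp(Σλ) with Σλ = 0.00078.
By memorylessness, P(T > 1780+1943 | T > 1780) = P(T > 1943) = e^(−0.00078·1943) ≈ 0.2197.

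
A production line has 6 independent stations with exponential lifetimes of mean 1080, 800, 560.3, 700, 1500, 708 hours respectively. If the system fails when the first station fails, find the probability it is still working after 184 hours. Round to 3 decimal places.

The first failure time is exponential with rate Σλ_i = 1/1080 + 1/800 + 1/560.3 + 1/700 + 1/1500 + 1/708 = 0.00746835 per hour.
P(min > 184) = e^(−0.00746835·184) = e^(−1.3742) ≈ 0.253.

0.253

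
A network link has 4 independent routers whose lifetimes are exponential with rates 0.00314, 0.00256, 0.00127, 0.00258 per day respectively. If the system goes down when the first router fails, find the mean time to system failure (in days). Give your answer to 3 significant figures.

The time to first failure is exponential with rate Σλ = 0.00314 + 0.00256 + 0.00127 + 0.00258 = 0.00955.
E[min] = 1/Σλ = 1/0.00955 = 104.712 days.

105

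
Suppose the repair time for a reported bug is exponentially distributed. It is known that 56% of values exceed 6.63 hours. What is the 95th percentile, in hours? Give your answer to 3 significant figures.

34.3

e^(−λ·6.63) = 0.56 ⇒ λ = −ln(0.56)/6.63 = 0.0874538.
95th percentile: 1 − e^(−λt) = 0.95, t = −ln(0.05)/λ = 34.255 hours.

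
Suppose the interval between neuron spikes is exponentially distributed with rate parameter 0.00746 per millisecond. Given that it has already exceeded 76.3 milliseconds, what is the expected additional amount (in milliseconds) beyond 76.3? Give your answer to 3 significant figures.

134

By memorylessness, the remaining amount past any threshold is again Exp(λ) with mean 1/λ = 134.048 milliseconds.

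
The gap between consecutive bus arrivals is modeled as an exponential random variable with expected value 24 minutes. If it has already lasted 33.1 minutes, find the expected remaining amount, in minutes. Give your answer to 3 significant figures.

The rate is λ = 1/24 = 0.0416667 per minute.
By memorylessness, the remaining amount past any threshold is again Exp(λ) with mean 1/λ = 24 minutes.

24.0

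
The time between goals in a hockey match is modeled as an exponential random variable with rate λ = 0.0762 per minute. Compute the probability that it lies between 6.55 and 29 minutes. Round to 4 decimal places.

0.4973

P(6.55 < X < 29) = e^(−λ·6.55) − e^(−λ·29) = 0.60707 − 0.10972 ≈ 0.4973.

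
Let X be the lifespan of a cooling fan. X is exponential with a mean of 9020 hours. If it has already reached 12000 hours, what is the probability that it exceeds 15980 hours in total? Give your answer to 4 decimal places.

0.6432

The rate is λ = 1/9020 = 0.000110865 per hour.
By the memoryless property, P(X > 12000+3980 | X > 12000) = P(X > 3980).
P(X > 3980) = e^(−0.44124) ≈ 0.6432.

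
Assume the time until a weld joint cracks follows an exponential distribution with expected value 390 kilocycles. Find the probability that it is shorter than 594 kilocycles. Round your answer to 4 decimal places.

The rate is λ = 1/390 = 0.0025641 per kilocycle.
P(X ≤ 594) = 1 − e^(−λ·594) = 1 − e^(−1.5231) ≈ 0.7820.

0.7820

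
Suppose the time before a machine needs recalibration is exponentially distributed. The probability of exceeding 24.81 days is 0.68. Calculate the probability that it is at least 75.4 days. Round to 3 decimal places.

0.310

e^(−λ·24.81) = 0.68 ⇒ λ = −ln(0.68)/24.81 = 0.0155446.
P(X > 75.4) = e^(−0.0155446·75.4) = e^(−1.1721) ≈ 0.310.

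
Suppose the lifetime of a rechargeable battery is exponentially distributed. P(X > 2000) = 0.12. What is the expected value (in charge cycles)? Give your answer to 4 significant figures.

943.3

e^(−λ·2000) = 0.12 ⇒ λ = −ln(0.12)/2000 = 0.00106013.
Mean = 1/λ = 943.279 charge cycles.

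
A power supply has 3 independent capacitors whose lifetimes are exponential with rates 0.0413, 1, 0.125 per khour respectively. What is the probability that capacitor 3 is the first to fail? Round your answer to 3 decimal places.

0.107

The time to first failure is exponential with rate Σλ = 0.0413 + 1 + 0.125 = 1.1663.
P(capacitor 3 first) = λ_3/Σλ = 0.125/1.1663 ≈ 0.107.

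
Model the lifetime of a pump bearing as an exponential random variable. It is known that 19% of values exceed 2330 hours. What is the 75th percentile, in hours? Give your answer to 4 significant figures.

e^(−λ·2330) = 0.19 ⇒ λ = −ln(0.19)/2330 = 0.00071276.
75th percentile: 1 − e^(−λt) = 0.75, t = −ln(0.25)/λ = 1944.97 hours.

1945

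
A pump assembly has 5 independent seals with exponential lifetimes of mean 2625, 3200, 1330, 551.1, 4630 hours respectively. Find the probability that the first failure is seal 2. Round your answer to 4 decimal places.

Rates: λ_i = 1/mean_i → 0.000380952, 0.0003125, 0.00075188, 0.00181455, 0.000215983; Σλ = 0.00347587.
P(seal 2 first) = λ_2/Σλ = 0.0003125/0.00347587 ≈ 0.0899.

0.0899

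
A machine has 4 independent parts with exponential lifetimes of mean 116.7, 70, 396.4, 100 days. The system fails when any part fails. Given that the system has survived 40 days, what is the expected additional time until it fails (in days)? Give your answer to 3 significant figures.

First-failure rate Σλ = 1/116.7 + 1/70 + 1/396.4 + 1/100 = 0.0353774.
By memorylessness the expected residual is 1/Σλ = 28.2666 days, regardless of the 40 already elapsed.

28.3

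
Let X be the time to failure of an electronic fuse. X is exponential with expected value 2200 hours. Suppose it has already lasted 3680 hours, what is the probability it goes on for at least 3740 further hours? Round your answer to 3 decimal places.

0.183

The rate is λ = 1/2200 = 0.000454545 per hour.
By the memoryless property, P(X > 3680+3740 | X > 3680) = P(X > 3740).
P(X > 3740) = e^(−1.7) ≈ 0.183.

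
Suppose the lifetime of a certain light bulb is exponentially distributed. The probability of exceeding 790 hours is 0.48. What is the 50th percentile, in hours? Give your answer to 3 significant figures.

746

e^(−λ·790) = 0.48 ⇒ λ = −ln(0.48)/790 = 0.000929075.
50th percentile: 1 − e^(−λt) = 0.5, t = −ln(0.5)/λ = 746.062 hours.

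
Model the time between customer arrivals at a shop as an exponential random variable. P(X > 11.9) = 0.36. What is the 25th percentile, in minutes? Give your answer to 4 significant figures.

3.351

e^(−λ·11.9) = 0.36 ⇒ λ = −ln(0.36)/11.9 = 0.085853.
25th percentile: 1 − e^(−λt) = 0.25, t = −ln(0.75)/λ = 3.35087 minutes.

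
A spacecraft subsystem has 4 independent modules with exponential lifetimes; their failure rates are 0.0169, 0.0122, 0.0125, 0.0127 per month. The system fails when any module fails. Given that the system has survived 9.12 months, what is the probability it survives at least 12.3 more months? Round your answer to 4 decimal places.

Time to first failure ~ Exp(Σλ) with Σλ = 0.0543.
By memorylessness, P(T > 9.12+12.3 | T > 9.12) = P(T > 12.3) = e^(−0.0543·12.3) ≈ 0.5128.

0.5128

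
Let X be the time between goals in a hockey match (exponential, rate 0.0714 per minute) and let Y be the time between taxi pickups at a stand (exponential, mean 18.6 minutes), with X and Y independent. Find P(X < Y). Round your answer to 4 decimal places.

0.5705

λ_1 = 0.0714, λ_2 = 1/18.6 = 0.0537634.
For independent exponentials, P(X < Y) = λ_1/(λ_1+λ_2) = 0.0714/0.125163 ≈ 0.5705.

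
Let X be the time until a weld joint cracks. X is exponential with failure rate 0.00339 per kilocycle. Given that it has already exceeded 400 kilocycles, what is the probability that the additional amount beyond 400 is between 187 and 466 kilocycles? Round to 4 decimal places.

0.3245

Memoryless: the residual past 400 is again Exp(λ).
P(187 < residual < 466) = e^(−λ·187) − e^(−λ·466) = 0.53050 − 0.20603 ≈ 0.3245.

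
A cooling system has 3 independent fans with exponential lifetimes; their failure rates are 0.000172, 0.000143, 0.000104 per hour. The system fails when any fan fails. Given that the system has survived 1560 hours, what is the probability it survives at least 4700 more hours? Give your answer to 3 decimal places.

0.140

Time to first failure ~ Exp(Σλ) with Σλ = 0.000419.
By memorylessness, P(T > 1560+4700 | T > 1560) = P(T > 4700) = e^(−0.000419·4700) ≈ 0.140.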